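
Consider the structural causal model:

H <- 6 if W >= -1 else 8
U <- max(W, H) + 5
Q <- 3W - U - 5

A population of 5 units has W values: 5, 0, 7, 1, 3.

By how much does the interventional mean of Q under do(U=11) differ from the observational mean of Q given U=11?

2.85

Under do(U=11), U's equation is replaced by U=11 for every unit. Per-unit Q: -1, -16, 5, -13, -7. Mean = -6.4.
E[Q|U=11] averages over only the 4 units with U=11 (W = 5, 0, 1, 3): Q = -1, -16, -13, -7, mean -9.25.
Difference = -6.4 − (-9.25) = 2.85.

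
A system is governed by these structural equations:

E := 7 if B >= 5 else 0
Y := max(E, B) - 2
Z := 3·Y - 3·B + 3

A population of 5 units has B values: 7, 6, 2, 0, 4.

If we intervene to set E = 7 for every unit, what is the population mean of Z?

6.6

do(E=7) breaks E's dependence on B. With E=7 fixed, Z across the units is -3, 0, 12, 18, 6, mean 6.6.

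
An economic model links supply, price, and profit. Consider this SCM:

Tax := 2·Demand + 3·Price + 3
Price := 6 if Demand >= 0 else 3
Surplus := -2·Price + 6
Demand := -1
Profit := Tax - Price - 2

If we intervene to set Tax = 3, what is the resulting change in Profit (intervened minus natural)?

-7

The intervention breaks the incoming arrows to Tax: Tax := 2·Demand + 3·Price + 3 no longer applies, and Tax = 3.
Price = 6 if Demand >= 0 else 3  [with Demand=-1]  = 3
Profit = Tax - Price - 2  [with Tax=3, Price=3]  = -2
Without intervention: Price = 6 if Demand >= 0 else 3  [with Demand=-1]  = 3; Tax = 2·Demand + 3·Price + 3  [with Demand=-1, Price=3]  = 10; Profit = Tax - Price - 2  [with Tax=10, Price=3]  = 5.
Change = -2 − 5 = -7.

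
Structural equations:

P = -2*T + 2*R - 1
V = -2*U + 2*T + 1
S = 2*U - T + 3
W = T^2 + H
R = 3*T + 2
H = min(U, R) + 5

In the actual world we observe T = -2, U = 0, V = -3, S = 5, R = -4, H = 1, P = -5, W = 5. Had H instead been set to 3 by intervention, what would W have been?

7

Intervening sets H = 3 and removes its equation (H = min(U, R) + 5).
W = T^2 + H  [with T=-2, H=3]  = 7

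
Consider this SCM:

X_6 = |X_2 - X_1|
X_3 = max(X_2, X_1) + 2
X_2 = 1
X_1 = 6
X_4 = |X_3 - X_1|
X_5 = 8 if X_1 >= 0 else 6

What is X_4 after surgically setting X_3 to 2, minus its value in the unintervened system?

The intervention breaks the incoming arrows to X_3: X_3 = max(X_2, X_1) + 2 no longer applies, and X_3 = 2.
X_4 = |X_3 - X_1|  [with X_3=2, X_1=6]  = 4
Without intervention: X_3 = max(X_2, X_1) + 2  [with X_2=1, X_1=6]  = 8; X_4 = |X_3 - X_1|  [with X_3=8, X_1=6]  = 2.
Change = 4 − 2 = 2.

2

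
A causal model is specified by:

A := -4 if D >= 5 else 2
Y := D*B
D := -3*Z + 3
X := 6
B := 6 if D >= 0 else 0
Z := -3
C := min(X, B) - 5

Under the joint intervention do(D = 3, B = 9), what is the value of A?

The joint intervention fixes D = 3, B = 9, removing each variable's own equation.
A = -4 if D >= 5 else 2  [with D=3]  = 2

2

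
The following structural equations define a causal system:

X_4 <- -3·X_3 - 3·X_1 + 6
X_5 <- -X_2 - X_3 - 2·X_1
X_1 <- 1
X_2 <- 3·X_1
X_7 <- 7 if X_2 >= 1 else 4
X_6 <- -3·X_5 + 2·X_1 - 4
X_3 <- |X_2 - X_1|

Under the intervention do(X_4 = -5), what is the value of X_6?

Under do(X_4=-5), the mechanism X_4 <- -3·X_3 - 3·X_1 + 6 is discarded; X_4 is fixed at -5.
Since X_6 is not a descendant of the intervened variable, it is unaffected.
X_2 = 3·X_1  [with X_1=1]  = 3
X_3 = |X_2 - X_1|  [with X_2=3, X_1=1]  = 2
X_5 = -X_2 - X_3 - 2·X_1  [with X_2=3, X_3=2, X_1=1]  = -7
X_6 = -3·X_5 + 2·X_1 - 4  [with X_5=-7, X_1=1]  = 19

19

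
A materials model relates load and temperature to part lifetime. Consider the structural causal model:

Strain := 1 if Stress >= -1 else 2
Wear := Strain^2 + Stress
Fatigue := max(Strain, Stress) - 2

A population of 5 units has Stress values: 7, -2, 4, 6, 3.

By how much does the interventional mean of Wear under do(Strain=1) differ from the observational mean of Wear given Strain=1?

-1.4

do(Strain=1) breaks Strain's dependence on Stress. With Strain=1 fixed, Wear across the units is 8, -1, 5, 7, 4, mean 4.6.
Observing Strain=1 restricts to units where Strain's equation naturally yields 1: Stress ∈ {7, 4, 6, 3}. In that subpopulation Wear = 8, 5, 7, 4, mean 6.
Difference = 4.6 − 6 = -1.4.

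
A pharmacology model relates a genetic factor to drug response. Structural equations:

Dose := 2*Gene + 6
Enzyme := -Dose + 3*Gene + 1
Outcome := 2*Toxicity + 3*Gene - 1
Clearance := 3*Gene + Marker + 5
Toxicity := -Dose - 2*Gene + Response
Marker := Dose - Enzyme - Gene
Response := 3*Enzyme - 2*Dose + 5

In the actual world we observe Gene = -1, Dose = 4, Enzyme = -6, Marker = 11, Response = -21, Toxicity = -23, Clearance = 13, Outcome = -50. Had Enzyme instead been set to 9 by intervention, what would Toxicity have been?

22

The intervention breaks the incoming arrows to Enzyme: Enzyme := -Dose + 3*Gene + 1 no longer applies, and Enzyme = 9.
Dose = 2*Gene + 6  [with Gene=-1]  = 4
Response = 3*Enzyme - 2*Dose + 5  [with Enzyme=9, Dose=4]  = 24
Toxicity = -Dose - 2*Gene + Response  [with Dose=4, Gene=-1, Response=24]  = 22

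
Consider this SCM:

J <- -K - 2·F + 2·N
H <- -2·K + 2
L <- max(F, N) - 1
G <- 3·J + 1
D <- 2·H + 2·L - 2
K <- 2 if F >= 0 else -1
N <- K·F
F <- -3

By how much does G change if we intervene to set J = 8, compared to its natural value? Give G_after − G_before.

-15

Intervening sets J = 8 and removes its equation (J <- -K - 2·F + 2·N).
G = 3·J + 1  [with J=8]  = 25
Without intervention: K = 2 if F >= 0 else -1  [with F=-3]  = -1; N = K·F  [with K=-1, F=-3]  = 3; J = -K - 2·F + 2·N  [with K=-1, F=-3, N=3]  = 13; G = 3·J + 1  [with J=13]  = 40.
Change = 25 − 40 = -15.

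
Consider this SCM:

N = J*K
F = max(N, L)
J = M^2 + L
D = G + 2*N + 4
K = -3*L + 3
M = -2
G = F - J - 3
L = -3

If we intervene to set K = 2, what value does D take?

do(K=2) replaces the equation K = -3*L + 3 with the constant K = 2.
J = M^2 + L  [with M=-2, L=-3]  = 1
N = J*K  [with J=1, K=2]  = 2
F = max(N, L)  [with N=2, L=-3]  = 2
G = F - J - 3  [with F=2, J=1]  = -2
D = G + 2*N + 4  [with G=-2, N=2]  = 6

6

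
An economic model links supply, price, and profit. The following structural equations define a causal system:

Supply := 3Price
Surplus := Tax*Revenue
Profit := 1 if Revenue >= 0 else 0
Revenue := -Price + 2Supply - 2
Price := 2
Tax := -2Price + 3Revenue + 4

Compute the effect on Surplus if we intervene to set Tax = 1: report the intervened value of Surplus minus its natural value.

Under do(Tax=1), the mechanism Tax := -2Price + 3Revenue + 4 is discarded; Tax is fixed at 1.
Supply = 3Price  [with Price=2]  = 6
Revenue = -Price + 2Supply - 2  [with Price=2, Supply=6]  = 8
Surplus = Tax*Revenue  [with Tax=1, Revenue=8]  = 8
Without intervention: Supply = 3Price  [with Price=2]  = 6; Revenue = -Price + 2Supply - 2  [with Price=2, Supply=6]  = 8; Tax = -2Price + 3Revenue + 4  [with Price=2, Revenue=8]  = 24; Surplus = Tax*Revenue  [with Tax=24, Revenue=8]  = 192.
Change = 8 − 192 = -184.

-184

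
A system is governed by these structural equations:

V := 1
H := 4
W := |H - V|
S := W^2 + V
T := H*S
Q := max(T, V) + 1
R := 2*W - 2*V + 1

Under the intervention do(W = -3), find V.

1

Under do(W=-3), the mechanism W := |H - V| is discarded; W is fixed at -3.
V is not downstream of the intervention, so its value is determined by the original equations.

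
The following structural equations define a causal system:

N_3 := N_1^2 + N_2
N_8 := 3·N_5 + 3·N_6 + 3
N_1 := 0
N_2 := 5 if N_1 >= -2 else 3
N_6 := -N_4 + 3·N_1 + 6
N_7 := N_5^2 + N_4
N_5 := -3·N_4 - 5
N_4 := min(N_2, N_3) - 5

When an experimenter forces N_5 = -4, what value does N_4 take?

0

The intervention breaks the incoming arrows to N_5: N_5 := -3·N_4 - 5 no longer applies, and N_5 = -4.
Since N_4 is not a descendant of the intervened variable, it is unaffected.
N_2 = 5 if N_1 >= -2 else 3  [with N_1=0]  = 5
N_3 = N_1^2 + N_2  [with N_1=0, N_2=5]  = 5
N_4 = min(N_2, N_3) - 5  [with N_2=5, N_3=5]  = 0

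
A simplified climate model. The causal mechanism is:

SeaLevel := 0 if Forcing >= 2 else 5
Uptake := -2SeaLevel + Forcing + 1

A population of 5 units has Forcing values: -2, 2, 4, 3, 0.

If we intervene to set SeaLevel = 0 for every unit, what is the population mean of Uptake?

Every unit gets SeaLevel=0 under the intervention. Uptake values become -1, 3, 5, 4, 1; E[Uptake|do(SeaLevel=0)] = 2.4.

2.4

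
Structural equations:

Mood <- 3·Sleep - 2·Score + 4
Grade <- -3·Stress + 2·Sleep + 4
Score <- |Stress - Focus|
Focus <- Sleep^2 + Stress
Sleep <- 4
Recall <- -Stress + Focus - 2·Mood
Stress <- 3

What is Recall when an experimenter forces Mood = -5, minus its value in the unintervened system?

-22

The intervention breaks the incoming arrows to Mood: Mood <- 3·Sleep - 2·Score + 4 no longer applies, and Mood = -5.
Focus = Sleep^2 + Stress  [with Sleep=4, Stress=3]  = 19
Recall = -Stress + Focus - 2·Mood  [with Stress=3, Focus=19, Mood=-5]  = 26
Without intervention: Focus = Sleep^2 + Stress  [with Sleep=4, Stress=3]  = 19; Score = |Stress - Focus|  [with Stress=3, Focus=19]  = 16; Mood = 3·Sleep - 2·Score + 4  [with Sleep=4, Score=16]  = -16; Recall = -Stress + Focus - 2·Mood  [with Stress=3, Focus=19, Mood=-16]  = 48.
Change = 26 − 48 = -22.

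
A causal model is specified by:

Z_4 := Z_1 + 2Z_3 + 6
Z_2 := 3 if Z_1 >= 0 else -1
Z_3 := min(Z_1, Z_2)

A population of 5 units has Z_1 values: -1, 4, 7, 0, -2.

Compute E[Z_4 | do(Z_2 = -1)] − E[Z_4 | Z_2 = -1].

3.7

Under do(Z_2=-1), Z_2's equation is replaced by Z_2=-1 for every unit. Per-unit Z_4: 3, 8, 11, 4, 0. Mean = 5.2.
E[Z_4|Z_2=-1] averages over only the 2 units with Z_2=-1 (Z_1 = -1, -2): Z_4 = 3, 0, mean 1.5.
Difference = 5.2 − 1.5 = 3.7.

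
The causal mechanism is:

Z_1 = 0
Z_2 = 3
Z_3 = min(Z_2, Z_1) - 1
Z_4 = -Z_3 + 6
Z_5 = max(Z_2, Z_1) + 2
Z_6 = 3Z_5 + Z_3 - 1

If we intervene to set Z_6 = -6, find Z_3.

-1

do(Z_6=-6) replaces the equation Z_6 = 3Z_5 + Z_3 - 1 with the constant Z_6 = -6.
Z_3 is not downstream of the intervention, so its value is determined by the original equations.
Z_3 = min(Z_2, Z_1) - 1  [with Z_2=3, Z_1=0]  = -1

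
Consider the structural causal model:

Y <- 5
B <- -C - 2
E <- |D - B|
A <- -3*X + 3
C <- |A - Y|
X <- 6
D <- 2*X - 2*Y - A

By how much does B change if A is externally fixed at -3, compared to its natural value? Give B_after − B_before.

12

The intervention breaks the incoming arrows to A: A <- -3*X + 3 no longer applies, and A = -3.
C = |A - Y|  [with A=-3, Y=5]  = 8
B = -C - 2  [with C=8]  = -10
Without intervention: A = -3*X + 3  [with X=6]  = -15; C = |A - Y|  [with A=-15, Y=5]  = 20; B = -C - 2  [with C=20]  = -22.
Change = -10 − (-22) = 12.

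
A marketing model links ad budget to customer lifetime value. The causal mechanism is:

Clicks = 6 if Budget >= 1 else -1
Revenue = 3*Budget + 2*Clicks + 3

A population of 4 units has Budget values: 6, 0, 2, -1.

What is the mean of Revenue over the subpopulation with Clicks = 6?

27

E[Revenue|Clicks=6] averages over only the 2 units with Clicks=6 (Budget = 6, 2): Revenue = 33, 21, mean 27.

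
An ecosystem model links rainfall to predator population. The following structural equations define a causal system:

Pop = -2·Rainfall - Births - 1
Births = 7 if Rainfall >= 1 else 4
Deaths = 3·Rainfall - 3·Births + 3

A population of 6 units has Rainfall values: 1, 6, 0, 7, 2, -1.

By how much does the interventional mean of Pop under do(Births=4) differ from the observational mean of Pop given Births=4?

do(Births=4) breaks Births's dependence on Rainfall. With Births=4 fixed, Pop across the units is -7, -17, -5, -19, -9, -3, mean -10.
Conditioning on Births=4 selects the 2 unit(s) with Rainfall ∈ {0, -1}. Their Pop values: -5, -3. Mean = -4.
Difference = -10 − (-4) = -6.

-6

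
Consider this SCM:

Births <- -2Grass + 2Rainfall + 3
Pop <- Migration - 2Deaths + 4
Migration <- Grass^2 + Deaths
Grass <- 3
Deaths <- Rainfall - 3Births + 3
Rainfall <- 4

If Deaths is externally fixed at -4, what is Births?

Under do(Deaths=-4), the mechanism Deaths <- Rainfall - 3Births + 3 is discarded; Deaths is fixed at -4.
Since Births is not a descendant of the intervened variable, it is unaffected.
Births = -2Grass + 2Rainfall + 3  [with Grass=3, Rainfall=4]  = 5

5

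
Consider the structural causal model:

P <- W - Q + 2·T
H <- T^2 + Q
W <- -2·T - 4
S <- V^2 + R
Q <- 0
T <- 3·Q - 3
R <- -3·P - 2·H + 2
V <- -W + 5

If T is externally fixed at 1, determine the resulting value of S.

do(T=1) replaces the equation T <- 3·Q - 3 with the constant T = 1.
H = T^2 + Q  [with T=1, Q=0]  = 1
W = -2·T - 4  [with T=1]  = -6
V = -W + 5  [with W=-6]  = 11
P = W - Q + 2·T  [with W=-6, Q=0, T=1]  = -4
R = -3·P - 2·H + 2  [with P=-4, H=1]  = 12
S = V^2 + R  [with V=11, R=12]  = 133

133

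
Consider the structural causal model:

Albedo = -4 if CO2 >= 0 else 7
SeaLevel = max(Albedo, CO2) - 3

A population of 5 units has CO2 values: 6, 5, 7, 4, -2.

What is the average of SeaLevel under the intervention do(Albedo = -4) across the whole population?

1

The intervention sets Albedo=-4 in all 5 units regardless of CO2. Recomputing SeaLevel per unit gives 3, 2, 4, 1, -5; average 1.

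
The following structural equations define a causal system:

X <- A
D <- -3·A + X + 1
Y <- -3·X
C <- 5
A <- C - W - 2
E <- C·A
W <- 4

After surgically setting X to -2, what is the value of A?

do(X=-2) replaces the equation X <- A with the constant X = -2.
A is not downstream of the intervention, so its value is determined by the original equations.
A = C - W - 2  [with C=5, W=4]  = -1

-1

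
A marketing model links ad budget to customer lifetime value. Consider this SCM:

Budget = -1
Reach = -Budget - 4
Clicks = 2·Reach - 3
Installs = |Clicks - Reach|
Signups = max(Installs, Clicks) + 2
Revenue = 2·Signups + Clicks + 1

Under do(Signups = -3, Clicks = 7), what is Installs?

Under do(Signups = -3, Clicks = 7), each intervened variable's structural equation is replaced by its fixed value.
Reach = -Budget - 4  [with Budget=-1]  = -3
Installs = |Clicks - Reach|  [with Clicks=7, Reach=-3]  = 10

10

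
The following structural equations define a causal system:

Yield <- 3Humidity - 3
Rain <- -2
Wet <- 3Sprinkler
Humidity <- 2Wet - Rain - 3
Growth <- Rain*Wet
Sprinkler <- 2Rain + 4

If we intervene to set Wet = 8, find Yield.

42

The intervention breaks the incoming arrows to Wet: Wet <- 3Sprinkler no longer applies, and Wet = 8.
Humidity = 2Wet - Rain - 3  [with Wet=8, Rain=-2]  = 15
Yield = 3Humidity - 3  [with Humidity=15]  = 42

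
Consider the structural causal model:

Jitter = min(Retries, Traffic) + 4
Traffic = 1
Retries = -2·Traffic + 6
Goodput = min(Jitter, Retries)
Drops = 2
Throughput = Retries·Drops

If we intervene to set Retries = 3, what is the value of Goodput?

3

The intervention breaks the incoming arrows to Retries: Retries = -2·Traffic + 6 no longer applies, and Retries = 3.
Jitter = min(Retries, Traffic) + 4  [with Retries=3, Traffic=1]  = 5
Goodput = min(Jitter, Retries)  [with Jitter=5, Retries=3]  = 3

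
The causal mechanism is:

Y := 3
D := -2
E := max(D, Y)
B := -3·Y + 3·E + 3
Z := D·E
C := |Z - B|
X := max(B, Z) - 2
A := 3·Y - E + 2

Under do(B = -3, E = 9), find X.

The joint intervention fixes B = -3, E = 9, removing each variable's own equation.
Z = D·E  [with D=-2, E=9]  = -18
X = max(B, Z) - 2  [with B=-3, Z=-18]  = -5

-5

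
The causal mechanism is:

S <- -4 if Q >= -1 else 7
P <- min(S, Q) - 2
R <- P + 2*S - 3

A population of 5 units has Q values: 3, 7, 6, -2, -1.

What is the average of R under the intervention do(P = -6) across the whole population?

do(P=-6) breaks P's dependence on Q. With P=-6 fixed, R across the units is -17, -17, -17, 5, -17, mean -12.6.

-12.6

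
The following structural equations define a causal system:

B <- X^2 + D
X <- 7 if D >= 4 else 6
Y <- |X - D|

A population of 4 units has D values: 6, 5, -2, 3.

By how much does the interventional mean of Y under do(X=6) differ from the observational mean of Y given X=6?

-2.5

Every unit gets X=6 under the intervention. Y values become 0, 1, 8, 3; E[Y|do(X=6)] = 3.
E[Y|X=6] averages over only the 2 units with X=6 (D = -2, 3): Y = 8, 3, mean 5.5.
Difference = 3 − 5.5 = -2.5.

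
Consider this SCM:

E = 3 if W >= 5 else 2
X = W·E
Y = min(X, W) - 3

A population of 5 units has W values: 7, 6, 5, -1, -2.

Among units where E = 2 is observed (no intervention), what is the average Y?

Conditioning on E=2 selects the 2 unit(s) with W ∈ {-1, -2}. Their Y values: -5, -7. Mean = -6.

-6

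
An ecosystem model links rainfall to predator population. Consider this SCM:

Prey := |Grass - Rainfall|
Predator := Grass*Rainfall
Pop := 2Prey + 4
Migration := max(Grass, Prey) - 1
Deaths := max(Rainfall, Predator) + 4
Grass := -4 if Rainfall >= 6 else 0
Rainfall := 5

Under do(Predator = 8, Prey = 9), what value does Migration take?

8

The joint intervention fixes Predator = 8, Prey = 9, removing each variable's own equation.
Grass = -4 if Rainfall >= 6 else 0  [with Rainfall=5]  = 0
Migration = max(Grass, Prey) - 1  [with Grass=0, Prey=9]  = 8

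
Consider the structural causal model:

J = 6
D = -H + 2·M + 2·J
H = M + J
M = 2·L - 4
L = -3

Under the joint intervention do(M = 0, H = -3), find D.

15

Setting M = 0, H = -3 by intervention discards those variables' equations.
D = -H + 2·M + 2·J  [with H=-3, M=0, J=6]  = 15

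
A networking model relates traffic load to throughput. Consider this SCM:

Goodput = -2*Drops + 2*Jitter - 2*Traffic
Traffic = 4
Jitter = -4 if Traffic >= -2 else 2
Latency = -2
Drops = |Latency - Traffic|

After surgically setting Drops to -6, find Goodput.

-4

do(Drops=-6) replaces the equation Drops = |Latency - Traffic| with the constant Drops = -6.
Jitter = -4 if Traffic >= -2 else 2  [with Traffic=4]  = -4
Goodput = -2*Drops + 2*Jitter - 2*Traffic  [with Drops=-6, Jitter=-4, Traffic=4]  = -4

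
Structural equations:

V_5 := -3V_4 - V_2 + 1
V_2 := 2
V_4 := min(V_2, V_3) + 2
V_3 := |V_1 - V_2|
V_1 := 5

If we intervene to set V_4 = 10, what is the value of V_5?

-31

Intervening sets V_4 = 10 and removes its equation (V_4 := min(V_2, V_3) + 2).
V_5 = -3V_4 - V_2 + 1  [with V_4=10, V_2=2]  = -31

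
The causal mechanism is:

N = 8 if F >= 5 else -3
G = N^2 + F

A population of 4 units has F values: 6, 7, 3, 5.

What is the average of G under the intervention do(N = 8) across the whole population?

69.25

do(N=8) breaks N's dependence on F. With N=8 fixed, G across the units is 70, 71, 67, 69, mean 69.25.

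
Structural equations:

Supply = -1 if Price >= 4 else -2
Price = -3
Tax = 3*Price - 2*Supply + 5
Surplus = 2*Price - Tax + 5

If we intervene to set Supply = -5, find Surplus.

Under do(Supply=-5), the mechanism Supply = -1 if Price >= 4 else -2 is discarded; Supply is fixed at -5.
Tax = 3*Price - 2*Supply + 5  [with Price=-3, Supply=-5]  = 6
Surplus = 2*Price - Tax + 5  [with Price=-3, Tax=6]  = -7

-7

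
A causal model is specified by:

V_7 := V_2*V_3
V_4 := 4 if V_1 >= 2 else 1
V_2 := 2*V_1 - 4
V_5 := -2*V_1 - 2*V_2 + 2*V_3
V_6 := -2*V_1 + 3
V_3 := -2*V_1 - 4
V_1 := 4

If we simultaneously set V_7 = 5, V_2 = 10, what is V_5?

-52

The joint intervention fixes V_7 = 5, V_2 = 10, removing each variable's own equation.
V_3 = -2*V_1 - 4  [with V_1=4]  = -12
V_5 = -2*V_1 - 2*V_2 + 2*V_3  [with V_1=4, V_2=10, V_3=-12]  = -52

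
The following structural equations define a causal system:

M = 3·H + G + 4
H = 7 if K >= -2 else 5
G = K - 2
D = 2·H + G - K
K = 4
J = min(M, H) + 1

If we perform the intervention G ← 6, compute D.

16

The intervention breaks the incoming arrows to G: G = K - 2 no longer applies, and G = 6.
H = 7 if K >= -2 else 5  [with K=4]  = 7
D = 2·H + G - K  [with H=7, G=6, K=4]  = 16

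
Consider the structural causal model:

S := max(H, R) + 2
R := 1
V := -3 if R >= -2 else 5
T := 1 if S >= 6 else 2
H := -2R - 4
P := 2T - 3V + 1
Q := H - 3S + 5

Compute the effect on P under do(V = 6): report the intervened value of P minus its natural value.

Under do(V=6), the mechanism V := -3 if R >= -2 else 5 is discarded; V is fixed at 6.
H = -2R - 4  [with R=1]  = -6
S = max(H, R) + 2  [with H=-6, R=1]  = 3
T = 1 if S >= 6 else 2  [with S=3]  = 2
P = 2T - 3V + 1  [with T=2, V=6]  = -13
Without intervention: V = -3 if R >= -2 else 5  [with R=1]  = -3; H = -2R - 4  [with R=1]  = -6; S = max(H, R) + 2  [with H=-6, R=1]  = 3; T = 1 if S >= 6 else 2  [with S=3]  = 2; P = 2T - 3V + 1  [with T=2, V=-3]  = 14.
Change = -13 − 14 = -27.

-27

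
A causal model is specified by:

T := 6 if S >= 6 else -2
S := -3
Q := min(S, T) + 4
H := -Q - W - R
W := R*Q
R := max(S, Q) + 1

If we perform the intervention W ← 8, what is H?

-11

The intervention breaks the incoming arrows to W: W := R*Q no longer applies, and W = 8.
T = 6 if S >= 6 else -2  [with S=-3]  = -2
Q = min(S, T) + 4  [with S=-3, T=-2]  = 1
R = max(S, Q) + 1  [with S=-3, Q=1]  = 2
H = -Q - W - R  [with Q=1, W=8, R=2]  = -11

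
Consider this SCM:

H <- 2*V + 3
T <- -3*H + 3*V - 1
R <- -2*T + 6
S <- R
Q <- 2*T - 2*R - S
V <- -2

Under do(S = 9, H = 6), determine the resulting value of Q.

The joint intervention fixes S = 9, H = 6, removing each variable's own equation.
T = -3*H + 3*V - 1  [with H=6, V=-2]  = -25
R = -2*T + 6  [with T=-25]  = 56
Q = 2*T - 2*R - S  [with T=-25, R=56, S=9]  = -171

-171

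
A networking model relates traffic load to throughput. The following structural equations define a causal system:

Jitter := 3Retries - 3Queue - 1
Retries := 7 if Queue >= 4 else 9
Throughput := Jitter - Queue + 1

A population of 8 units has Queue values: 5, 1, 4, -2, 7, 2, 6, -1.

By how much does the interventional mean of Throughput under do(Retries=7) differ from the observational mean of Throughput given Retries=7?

The intervention sets Retries=7 in all 8 units regardless of Queue. Recomputing Throughput per unit gives 1, 17, 5, 29, -7, 13, -3, 25; average 10.
Conditioning on Retries=7 selects the 4 unit(s) with Queue ∈ {5, 4, 7, 6}. Their Throughput values: 1, 5, -7, -3. Mean = -1.
Difference = 10 − (-1) = 11.

11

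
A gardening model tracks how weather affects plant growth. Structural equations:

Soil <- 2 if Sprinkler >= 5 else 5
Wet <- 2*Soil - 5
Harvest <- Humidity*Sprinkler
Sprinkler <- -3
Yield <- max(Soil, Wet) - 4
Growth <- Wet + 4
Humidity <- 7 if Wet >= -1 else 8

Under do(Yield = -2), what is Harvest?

Intervening sets Yield = -2 and removes its equation (Yield <- max(Soil, Wet) - 4).
No directed path runs from Yield to Harvest, so Harvest keeps its natural value.
Soil = 2 if Sprinkler >= 5 else 5  [with Sprinkler=-3]  = 5
Wet = 2*Soil - 5  [with Soil=5]  = 5
Humidity = 7 if Wet >= -1 else 8  [with Wet=5]  = 7
Harvest = Humidity*Sprinkler  [with Humidity=7, Sprinkler=-3]  = -21

-21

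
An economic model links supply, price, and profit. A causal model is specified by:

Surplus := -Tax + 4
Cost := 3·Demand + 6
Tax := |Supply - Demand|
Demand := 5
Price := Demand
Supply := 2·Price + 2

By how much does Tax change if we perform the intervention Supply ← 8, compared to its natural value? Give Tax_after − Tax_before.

-4

do(Supply=8) replaces the equation Supply := 2·Price + 2 with the constant Supply = 8.
Tax = |Supply - Demand|  [with Supply=8, Demand=5]  = 3
Without intervention: Price = Demand  [with Demand=5]  = 5; Supply = 2·Price + 2  [with Price=5]  = 12; Tax = |Supply - Demand|  [with Supply=12, Demand=5]  = 7.
Change = 3 − 7 = -4.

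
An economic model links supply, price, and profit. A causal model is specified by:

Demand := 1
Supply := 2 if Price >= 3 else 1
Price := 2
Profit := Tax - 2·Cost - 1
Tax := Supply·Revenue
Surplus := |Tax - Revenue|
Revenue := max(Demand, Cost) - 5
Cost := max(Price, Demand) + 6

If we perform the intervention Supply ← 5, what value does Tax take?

15

The intervention breaks the incoming arrows to Supply: Supply := 2 if Price >= 3 else 1 no longer applies, and Supply = 5.
Cost = max(Price, Demand) + 6  [with Price=2, Demand=1]  = 8
Revenue = max(Demand, Cost) - 5  [with Demand=1, Cost=8]  = 3
Tax = Supply·Revenue  [with Supply=5, Revenue=3]  = 15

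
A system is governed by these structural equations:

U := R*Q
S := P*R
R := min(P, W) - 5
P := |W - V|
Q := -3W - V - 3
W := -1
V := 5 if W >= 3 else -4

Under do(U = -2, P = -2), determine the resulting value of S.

14

Under do(U = -2, P = -2), each intervened variable's structural equation is replaced by its fixed value.
R = min(P, W) - 5  [with P=-2, W=-1]  = -7
S = P*R  [with P=-2, R=-7]  = 14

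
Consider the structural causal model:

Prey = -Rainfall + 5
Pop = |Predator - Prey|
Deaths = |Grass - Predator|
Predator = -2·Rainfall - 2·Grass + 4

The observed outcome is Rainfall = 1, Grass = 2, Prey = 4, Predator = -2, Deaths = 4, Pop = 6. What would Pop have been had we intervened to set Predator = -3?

7

Under do(Predator=-3), the mechanism Predator = -2·Rainfall - 2·Grass + 4 is discarded; Predator is fixed at -3.
Prey = -Rainfall + 5  [with Rainfall=1]  = 4
Pop = |Predator - Prey|  [with Predator=-3, Prey=4]  = 7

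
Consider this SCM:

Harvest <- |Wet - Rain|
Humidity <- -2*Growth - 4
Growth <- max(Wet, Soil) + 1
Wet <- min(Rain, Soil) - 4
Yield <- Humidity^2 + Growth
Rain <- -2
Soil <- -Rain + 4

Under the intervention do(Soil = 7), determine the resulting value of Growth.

Under do(Soil=7), the mechanism Soil <- -Rain + 4 is discarded; Soil is fixed at 7.
Wet = min(Rain, Soil) - 4  [with Rain=-2, Soil=7]  = -6
Growth = max(Wet, Soil) + 1  [with Wet=-6, Soil=7]  = 8

8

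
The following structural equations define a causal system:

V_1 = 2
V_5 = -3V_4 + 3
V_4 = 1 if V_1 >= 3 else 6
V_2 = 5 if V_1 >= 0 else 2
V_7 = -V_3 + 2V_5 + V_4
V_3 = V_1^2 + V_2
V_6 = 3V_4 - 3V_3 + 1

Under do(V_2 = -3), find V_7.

Under do(V_2=-3), the mechanism V_2 = 5 if V_1 >= 0 else 2 is discarded; V_2 is fixed at -3.
V_3 = V_1^2 + V_2  [with V_1=2, V_2=-3]  = 1
V_4 = 1 if V_1 >= 3 else 6  [with V_1=2]  = 6
V_5 = -3V_4 + 3  [with V_4=6]  = -15
V_7 = -V_3 + 2V_5 + V_4  [with V_3=1, V_5=-15, V_4=6]  = -25

-25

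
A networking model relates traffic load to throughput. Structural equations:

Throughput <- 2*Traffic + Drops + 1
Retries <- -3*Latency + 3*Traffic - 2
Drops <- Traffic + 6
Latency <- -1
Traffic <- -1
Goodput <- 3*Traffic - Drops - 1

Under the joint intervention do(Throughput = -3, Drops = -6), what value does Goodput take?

The joint intervention fixes Throughput = -3, Drops = -6, removing each variable's own equation.
Goodput = 3*Traffic - Drops - 1  [with Traffic=-1, Drops=-6]  = 2

2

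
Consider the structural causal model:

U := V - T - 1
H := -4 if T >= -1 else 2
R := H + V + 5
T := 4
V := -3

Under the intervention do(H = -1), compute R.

do(H=-1) replaces the equation H := -4 if T >= -1 else 2 with the constant H = -1.
R = H + V + 5  [with H=-1, V=-3]  = 1

1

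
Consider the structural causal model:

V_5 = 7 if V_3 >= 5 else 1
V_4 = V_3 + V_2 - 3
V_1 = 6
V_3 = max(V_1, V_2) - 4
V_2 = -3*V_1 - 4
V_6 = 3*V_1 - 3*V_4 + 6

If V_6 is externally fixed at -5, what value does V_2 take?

do(V_6=-5) replaces the equation V_6 = 3*V_1 - 3*V_4 + 6 with the constant V_6 = -5.
V_2 is not downstream of the intervention, so its value is determined by the original equations.
V_2 = -3*V_1 - 4  [with V_1=6]  = -22

-22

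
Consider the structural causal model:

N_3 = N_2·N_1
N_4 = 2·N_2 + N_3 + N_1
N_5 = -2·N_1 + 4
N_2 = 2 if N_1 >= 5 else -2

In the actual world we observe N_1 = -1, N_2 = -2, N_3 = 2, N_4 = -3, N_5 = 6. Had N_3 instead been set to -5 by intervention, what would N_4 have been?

The intervention breaks the incoming arrows to N_3: N_3 = N_2·N_1 no longer applies, and N_3 = -5.
N_2 = 2 if N_1 >= 5 else -2  [with N_1=-1]  = -2
N_4 = 2·N_2 + N_3 + N_1  [with N_2=-2, N_3=-5, N_1=-1]  = -10

-10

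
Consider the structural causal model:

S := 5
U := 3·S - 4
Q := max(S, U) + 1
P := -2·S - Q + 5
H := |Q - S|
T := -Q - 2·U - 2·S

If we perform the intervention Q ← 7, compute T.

The intervention breaks the incoming arrows to Q: Q := max(S, U) + 1 no longer applies, and Q = 7.
U = 3·S - 4  [with S=5]  = 11
T = -Q - 2·U - 2·S  [with Q=7, U=11, S=5]  = -39

-39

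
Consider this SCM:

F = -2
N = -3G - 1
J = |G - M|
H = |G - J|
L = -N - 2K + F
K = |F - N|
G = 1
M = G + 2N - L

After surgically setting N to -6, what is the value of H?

7

The intervention breaks the incoming arrows to N: N = -3G - 1 no longer applies, and N = -6.
K = |F - N|  [with F=-2, N=-6]  = 4
L = -N - 2K + F  [with N=-6, K=4, F=-2]  = -4
M = G + 2N - L  [with G=1, N=-6, L=-4]  = -7
J = |G - M|  [with G=1, M=-7]  = 8
H = |G - J|  [with G=1, J=8]  = 7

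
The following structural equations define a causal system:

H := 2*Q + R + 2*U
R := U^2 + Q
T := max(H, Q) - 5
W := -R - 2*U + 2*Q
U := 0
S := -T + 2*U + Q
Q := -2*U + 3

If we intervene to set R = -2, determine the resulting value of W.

The intervention breaks the incoming arrows to R: R := U^2 + Q no longer applies, and R = -2.
Q = -2*U + 3  [with U=0]  = 3
W = -R - 2*U + 2*Q  [with R=-2, U=0, Q=3]  = 8

8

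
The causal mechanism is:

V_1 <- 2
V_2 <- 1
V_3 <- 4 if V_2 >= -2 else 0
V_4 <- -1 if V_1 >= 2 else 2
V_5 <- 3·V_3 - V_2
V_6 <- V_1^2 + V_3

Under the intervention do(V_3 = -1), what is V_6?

The intervention breaks the incoming arrows to V_3: V_3 <- 4 if V_2 >= -2 else 0 no longer applies, and V_3 = -1.
V_6 = V_1^2 + V_3  [with V_1=2, V_3=-1]  = 3

3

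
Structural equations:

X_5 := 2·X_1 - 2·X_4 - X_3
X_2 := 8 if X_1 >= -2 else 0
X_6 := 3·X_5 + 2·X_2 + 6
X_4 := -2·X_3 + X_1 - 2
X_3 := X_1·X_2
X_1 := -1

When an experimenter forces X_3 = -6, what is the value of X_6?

The intervention breaks the incoming arrows to X_3: X_3 := X_1·X_2 no longer applies, and X_3 = -6.
X_2 = 8 if X_1 >= -2 else 0  [with X_1=-1]  = 8
X_4 = -2·X_3 + X_1 - 2  [with X_3=-6, X_1=-1]  = 9
X_5 = 2·X_1 - 2·X_4 - X_3  [with X_1=-1, X_4=9, X_3=-6]  = -14
X_6 = 3·X_5 + 2·X_2 + 6  [with X_5=-14, X_2=8]  = -20

-20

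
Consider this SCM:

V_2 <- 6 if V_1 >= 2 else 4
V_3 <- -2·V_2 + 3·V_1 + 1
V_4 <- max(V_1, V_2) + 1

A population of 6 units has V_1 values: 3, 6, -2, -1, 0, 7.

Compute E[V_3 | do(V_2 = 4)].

do(V_2=4) breaks V_2's dependence on V_1. With V_2=4 fixed, V_3 across the units is 2, 11, -13, -10, -7, 14, mean -0.5.

-0.5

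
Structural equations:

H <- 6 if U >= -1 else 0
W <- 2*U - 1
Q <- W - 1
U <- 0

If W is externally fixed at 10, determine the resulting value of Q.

Under do(W=10), the mechanism W <- 2*U - 1 is discarded; W is fixed at 10.
Q = W - 1  [with W=10]  = 9

9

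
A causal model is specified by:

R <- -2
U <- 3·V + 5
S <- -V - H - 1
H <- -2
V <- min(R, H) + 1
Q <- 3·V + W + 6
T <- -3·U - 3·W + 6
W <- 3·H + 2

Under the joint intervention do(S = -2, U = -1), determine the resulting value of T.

Setting S = -2, U = -1 by intervention discards those variables' equations.
W = 3·H + 2  [with H=-2]  = -4
T = -3·U - 3·W + 6  [with U=-1, W=-4]  = 21

21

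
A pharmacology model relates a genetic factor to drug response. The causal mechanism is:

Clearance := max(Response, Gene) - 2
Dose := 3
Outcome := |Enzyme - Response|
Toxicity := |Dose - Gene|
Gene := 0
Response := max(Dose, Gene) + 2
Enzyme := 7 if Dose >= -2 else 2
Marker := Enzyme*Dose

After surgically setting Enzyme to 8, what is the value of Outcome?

The intervention breaks the incoming arrows to Enzyme: Enzyme := 7 if Dose >= -2 else 2 no longer applies, and Enzyme = 8.
Response = max(Dose, Gene) + 2  [with Dose=3, Gene=0]  = 5
Outcome = |Enzyme - Response|  [with Enzyme=8, Response=5]  = 3

3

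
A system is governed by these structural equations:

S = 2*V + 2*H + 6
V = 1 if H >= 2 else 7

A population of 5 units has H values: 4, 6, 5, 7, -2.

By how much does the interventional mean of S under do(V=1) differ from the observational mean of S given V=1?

-3

Under do(V=1), V's equation is replaced by V=1 for every unit. Per-unit S: 16, 20, 18, 22, 4. Mean = 16.
Conditioning on V=1 selects the 4 unit(s) with H ∈ {4, 6, 5, 7}. Their S values: 16, 20, 18, 22. Mean = 19.
Difference = 16 − 19 = -3.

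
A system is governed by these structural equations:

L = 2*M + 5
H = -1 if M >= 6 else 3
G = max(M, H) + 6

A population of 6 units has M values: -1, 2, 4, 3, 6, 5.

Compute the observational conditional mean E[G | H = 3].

9.6

Conditioning on H=3 selects the 5 unit(s) with M ∈ {-1, 2, 4, 3, 5}. Their G values: 9, 9, 10, 9, 11. Mean = 9.6.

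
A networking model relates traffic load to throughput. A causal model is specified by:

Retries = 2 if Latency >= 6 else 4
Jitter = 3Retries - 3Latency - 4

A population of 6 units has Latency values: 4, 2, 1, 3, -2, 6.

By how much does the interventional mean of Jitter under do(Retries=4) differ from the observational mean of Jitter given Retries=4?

-2.2

Every unit gets Retries=4 under the intervention. Jitter values become -4, 2, 5, -1, 14, -10; E[Jitter|do(Retries=4)] = 1.
Observing Retries=4 restricts to units where Retries's equation naturally yields 4: Latency ∈ {4, 2, 1, 3, -2}. In that subpopulation Jitter = -4, 2, 5, -1, 14, mean 3.2.
Difference = 1 − 3.2 = -2.2.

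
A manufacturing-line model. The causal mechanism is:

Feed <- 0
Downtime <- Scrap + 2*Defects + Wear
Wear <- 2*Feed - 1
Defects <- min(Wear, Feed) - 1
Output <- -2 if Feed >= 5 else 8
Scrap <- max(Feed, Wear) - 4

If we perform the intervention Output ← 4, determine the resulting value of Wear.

Under do(Output=4), the mechanism Output <- -2 if Feed >= 5 else 8 is discarded; Output is fixed at 4.
No directed path runs from Output to Wear, so Wear keeps its natural value.
Wear = 2*Feed - 1  [with Feed=0]  = -1

-1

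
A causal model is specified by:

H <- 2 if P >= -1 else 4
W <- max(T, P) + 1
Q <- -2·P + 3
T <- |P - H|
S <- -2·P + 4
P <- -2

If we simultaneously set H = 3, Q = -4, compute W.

6

Setting H = 3, Q = -4 by intervention discards those variables' equations.
T = |P - H|  [with P=-2, H=3]  = 5
W = max(T, P) + 1  [with T=5, P=-2]  = 6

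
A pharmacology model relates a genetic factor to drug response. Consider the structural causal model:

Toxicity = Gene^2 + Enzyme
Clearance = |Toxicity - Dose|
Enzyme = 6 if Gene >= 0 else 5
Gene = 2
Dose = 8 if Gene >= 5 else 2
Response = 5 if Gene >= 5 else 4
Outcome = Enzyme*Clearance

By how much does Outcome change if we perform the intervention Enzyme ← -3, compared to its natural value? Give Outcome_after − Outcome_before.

-51

The intervention breaks the incoming arrows to Enzyme: Enzyme = 6 if Gene >= 0 else 5 no longer applies, and Enzyme = -3.
Dose = 8 if Gene >= 5 else 2  [with Gene=2]  = 2
Toxicity = Gene^2 + Enzyme  [with Gene=2, Enzyme=-3]  = 1
Clearance = |Toxicity - Dose|  [with Toxicity=1, Dose=2]  = 1
Outcome = Enzyme*Clearance  [with Enzyme=-3, Clearance=1]  = -3
Without intervention: Dose = 8 if Gene >= 5 else 2  [with Gene=2]  = 2; Enzyme = 6 if Gene >= 0 else 5  [with Gene=2]  = 6; Toxicity = Gene^2 + Enzyme  [with Gene=2, Enzyme=6]  = 10; Clearance = |Toxicity - Dose|  [with Toxicity=10, Dose=2]  = 8; Outcome = Enzyme*Clearance  [with Enzyme=6, Clearance=8]  = 48.
Change = -3 − 48 = -51.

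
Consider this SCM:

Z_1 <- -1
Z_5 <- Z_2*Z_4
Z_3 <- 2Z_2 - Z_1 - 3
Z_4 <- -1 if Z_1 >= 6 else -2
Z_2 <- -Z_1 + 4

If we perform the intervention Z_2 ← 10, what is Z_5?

do(Z_2=10) replaces the equation Z_2 <- -Z_1 + 4 with the constant Z_2 = 10.
Z_4 = -1 if Z_1 >= 6 else -2  [with Z_1=-1]  = -2
Z_5 = Z_2*Z_4  [with Z_2=10, Z_4=-2]  = -20

-20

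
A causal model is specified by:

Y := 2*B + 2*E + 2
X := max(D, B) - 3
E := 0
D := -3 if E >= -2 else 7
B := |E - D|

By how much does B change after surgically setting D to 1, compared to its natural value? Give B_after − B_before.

The intervention breaks the incoming arrows to D: D := -3 if E >= -2 else 7 no longer applies, and D = 1.
B = |E - D|  [with E=0, D=1]  = 1
Without intervention: D = -3 if E >= -2 else 7  [with E=0]  = -3; B = |E - D|  [with E=0, D=-3]  = 3.
Change = 1 − 3 = -2.

-2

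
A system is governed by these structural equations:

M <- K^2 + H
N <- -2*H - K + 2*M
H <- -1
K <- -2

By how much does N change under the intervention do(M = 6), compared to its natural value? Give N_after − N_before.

The intervention breaks the incoming arrows to M: M <- K^2 + H no longer applies, and M = 6.
N = -2*H - K + 2*M  [with H=-1, K=-2, M=6]  = 16
Without intervention: M = K^2 + H  [with K=-2, H=-1]  = 3; N = -2*H - K + 2*M  [with H=-1, K=-2, M=3]  = 10.
Change = 16 − 10 = 6.

6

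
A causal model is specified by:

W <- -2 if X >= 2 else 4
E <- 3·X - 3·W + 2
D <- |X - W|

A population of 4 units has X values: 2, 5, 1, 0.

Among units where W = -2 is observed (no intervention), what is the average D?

Observing W=-2 restricts to units where W's equation naturally yields -2: X ∈ {2, 5}. In that subpopulation D = 4, 7, mean 5.5.

5.5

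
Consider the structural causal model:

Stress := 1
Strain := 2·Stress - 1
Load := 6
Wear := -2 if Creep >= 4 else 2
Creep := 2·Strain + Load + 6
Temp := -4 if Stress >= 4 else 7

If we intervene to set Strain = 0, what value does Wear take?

-2

The intervention breaks the incoming arrows to Strain: Strain := 2·Stress - 1 no longer applies, and Strain = 0.
Creep = 2·Strain + Load + 6  [with Strain=0, Load=6]  = 12
Wear = -2 if Creep >= 4 else 2  [with Creep=12]  = -2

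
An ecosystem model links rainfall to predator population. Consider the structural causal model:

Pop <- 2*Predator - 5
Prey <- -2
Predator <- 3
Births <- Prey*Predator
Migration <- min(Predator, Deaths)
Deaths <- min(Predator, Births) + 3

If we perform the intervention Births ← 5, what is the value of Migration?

do(Births=5) replaces the equation Births <- Prey*Predator with the constant Births = 5.
Deaths = min(Predator, Births) + 3  [with Predator=3, Births=5]  = 6
Migration = min(Predator, Deaths)  [with Predator=3, Deaths=6]  = 3

3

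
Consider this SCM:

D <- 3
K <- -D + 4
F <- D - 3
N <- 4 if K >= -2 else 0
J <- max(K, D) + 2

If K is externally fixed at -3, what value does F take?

do(K=-3) replaces the equation K <- -D + 4 with the constant K = -3.
Since F is not a descendant of the intervened variable, it is unaffected.
F = D - 3  [with D=3]  = 0

0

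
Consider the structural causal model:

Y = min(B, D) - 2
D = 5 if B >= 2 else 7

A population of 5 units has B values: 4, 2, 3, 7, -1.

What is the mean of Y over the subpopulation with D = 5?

1.5

E[Y|D=5] averages over only the 4 units with D=5 (B = 4, 2, 3, 7): Y = 2, 0, 1, 3, mean 1.5.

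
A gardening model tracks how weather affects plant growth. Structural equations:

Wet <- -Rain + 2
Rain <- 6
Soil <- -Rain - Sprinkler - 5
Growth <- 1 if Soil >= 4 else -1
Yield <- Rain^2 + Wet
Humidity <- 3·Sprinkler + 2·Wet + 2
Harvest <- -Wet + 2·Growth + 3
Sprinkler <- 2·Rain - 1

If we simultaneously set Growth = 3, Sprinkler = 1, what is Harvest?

13

Under do(Growth = 3, Sprinkler = 1), each intervened variable's structural equation is replaced by its fixed value.
Wet = -Rain + 2  [with Rain=6]  = -4
Harvest = -Wet + 2·Growth + 3  [with Wet=-4, Growth=3]  = 13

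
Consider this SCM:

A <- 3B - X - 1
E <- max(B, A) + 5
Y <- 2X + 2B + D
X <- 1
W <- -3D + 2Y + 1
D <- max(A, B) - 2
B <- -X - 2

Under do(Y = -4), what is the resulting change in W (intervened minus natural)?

Under do(Y=-4), the mechanism Y <- 2X + 2B + D is discarded; Y is fixed at -4.
B = -X - 2  [with X=1]  = -3
A = 3B - X - 1  [with B=-3, X=1]  = -11
D = max(A, B) - 2  [with A=-11, B=-3]  = -5
W = -3D + 2Y + 1  [with D=-5, Y=-4]  = 8
Without intervention: B = -X - 2  [with X=1]  = -3; A = 3B - X - 1  [with B=-3, X=1]  = -11; D = max(A, B) - 2  [with A=-11, B=-3]  = -5; Y = 2X + 2B + D  [with X=1, B=-3, D=-5]  = -9; W = -3D + 2Y + 1  [with D=-5, Y=-9]  = -2.
Change = 8 − (-2) = 10.

10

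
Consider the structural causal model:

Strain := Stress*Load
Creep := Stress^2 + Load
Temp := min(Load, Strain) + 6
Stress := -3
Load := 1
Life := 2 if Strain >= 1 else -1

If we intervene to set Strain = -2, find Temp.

4

The intervention breaks the incoming arrows to Strain: Strain := Stress*Load no longer applies, and Strain = -2.
Temp = min(Load, Strain) + 6  [with Load=1, Strain=-2]  = 4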